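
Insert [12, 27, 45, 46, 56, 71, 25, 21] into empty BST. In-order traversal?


Insert 12: root
Insert 27: R from 12
Insert 45: R from 12 -> R from 27
Insert 46: R from 12 -> R from 27 -> R from 45
Insert 56: R from 12 -> R from 27 -> R from 45 -> R from 46
Insert 71: R from 12 -> R from 27 -> R from 45 -> R from 46 -> R from 56
Insert 25: R from 12 -> L from 27
Insert 21: R from 12 -> L from 27 -> L from 25

In-order: [12, 21, 25, 27, 45, 46, 56, 71]


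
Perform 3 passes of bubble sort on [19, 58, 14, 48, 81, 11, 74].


Initial: [19, 58, 14, 48, 81, 11, 74]
Pass 1: [19, 14, 48, 58, 11, 74, 81] (4 swaps)
Pass 2: [14, 19, 48, 11, 58, 74, 81] (2 swaps)
Pass 3: [14, 19, 11, 48, 58, 74, 81] (1 swaps)

After 3 passes: [14, 19, 11, 48, 58, 74, 81]


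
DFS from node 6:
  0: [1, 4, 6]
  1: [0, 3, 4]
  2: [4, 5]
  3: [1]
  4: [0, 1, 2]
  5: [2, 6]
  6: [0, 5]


Visit 6, push [5, 0]
Visit 0, push [4, 1]
Visit 1, push [4, 3]
Visit 3, push []
Visit 4, push [2]
Visit 2, push [5]
Visit 5, push []

DFS order: [6, 0, 1, 3, 4, 2, 5]


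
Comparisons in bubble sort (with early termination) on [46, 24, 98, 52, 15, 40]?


Algorithm: bubble sort (with early termination)
Input: [46, 24, 98, 52, 15, 40]
Sorted: [15, 24, 40, 46, 52, 98]

15


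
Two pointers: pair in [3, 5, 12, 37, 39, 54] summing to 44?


lo=0(3)+hi=5(54)=57
lo=0(3)+hi=4(39)=42
lo=1(5)+hi=4(39)=44

Yes: 5+39=44


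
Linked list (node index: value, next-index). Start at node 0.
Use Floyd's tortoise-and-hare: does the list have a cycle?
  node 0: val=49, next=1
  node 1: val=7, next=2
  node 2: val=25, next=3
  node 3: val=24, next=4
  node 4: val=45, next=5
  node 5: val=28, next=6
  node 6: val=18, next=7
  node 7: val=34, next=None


Floyd's tortoise (slow, +1) and hare (fast, +2):
  init: slow=0, fast=0
  step 1: slow=1, fast=2
  step 2: slow=2, fast=4
  step 3: slow=3, fast=6
  step 4: fast 6->7->None, no cycle

Cycle: no


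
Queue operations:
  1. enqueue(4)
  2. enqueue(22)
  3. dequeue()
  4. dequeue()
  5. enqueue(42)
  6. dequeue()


enqueue(4) -> [4]
enqueue(22) -> [4, 22]
dequeue()->4, [22]
dequeue()->22, []
enqueue(42) -> [42]
dequeue()->42, []

Final queue: []


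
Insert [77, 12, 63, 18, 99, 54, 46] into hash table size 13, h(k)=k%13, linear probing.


Insert 77: h=12 -> slot 12
Insert 12: h=12, 1 probes -> slot 0
Insert 63: h=11 -> slot 11
Insert 18: h=5 -> slot 5
Insert 99: h=8 -> slot 8
Insert 54: h=2 -> slot 2
Insert 46: h=7 -> slot 7

Table: [12, None, 54, None, None, 18, None, 46, 99, None, None, 63, 77]


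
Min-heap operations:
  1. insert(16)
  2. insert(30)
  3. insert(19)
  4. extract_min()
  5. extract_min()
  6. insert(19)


insert(16) -> [16]
insert(30) -> [16, 30]
insert(19) -> [16, 30, 19]
extract_min()->16, [19, 30]
extract_min()->19, [30]
insert(19) -> [19, 30]

Final heap: [19, 30]


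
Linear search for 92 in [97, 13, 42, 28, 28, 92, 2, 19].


i=0: 97!=92
i=1: 13!=92
i=2: 42!=92
i=3: 28!=92
i=4: 28!=92
i=5: 92==92 found!

Found at 5, 6 comps


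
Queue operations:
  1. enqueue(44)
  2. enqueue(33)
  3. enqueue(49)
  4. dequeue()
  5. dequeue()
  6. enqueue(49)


enqueue(44) -> [44]
enqueue(33) -> [44, 33]
enqueue(49) -> [44, 33, 49]
dequeue()->44, [33, 49]
dequeue()->33, [49]
enqueue(49) -> [49, 49]

Final queue: [49, 49]


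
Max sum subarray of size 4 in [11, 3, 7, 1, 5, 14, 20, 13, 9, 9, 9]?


[0:4]: 22
[1:5]: 16
[2:6]: 27
[3:7]: 40
[4:8]: 52
[5:9]: 56
[6:10]: 51
[7:11]: 40

Max: 56 at [5:9]


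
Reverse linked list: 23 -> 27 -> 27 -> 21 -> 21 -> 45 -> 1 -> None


Step 1: curr=23, set curr.next=prev(None) | reversed so far: 23
Step 2: curr=27, set curr.next=prev(23) | reversed so far: 27 -> 23
Step 3: curr=27, set curr.next=prev(27) | reversed so far: 27 -> 27 -> 23
Step 4: curr=21, set curr.next=prev(27) | reversed so far: 21 -> 27 -> 27 -> 23
Step 5: curr=21, set curr.next=prev(21) | reversed so far: 21 -> 21 -> 27 -> 27 -> 23
Step 6: curr=45, set curr.next=prev(21) | reversed so far: 45 -> 21 -> 21 -> 27 -> 27 -> 23
Step 7: curr=1, set curr.next=prev(45) | reversed so far: 1 -> 45 -> 21 -> 21 -> 27 -> 27 -> 23

1 -> 45 -> 21 -> 21 -> 27 -> 27 -> 23 -> None


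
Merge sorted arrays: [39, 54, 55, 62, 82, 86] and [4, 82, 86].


Take 4 from B
Take 39 from A
Take 54 from A
Take 55 from A
Take 62 from A
Take 82 from A
Take 82 from B
Take 86 from A

Merged: [4, 39, 54, 55, 62, 82, 82, 86, 86]


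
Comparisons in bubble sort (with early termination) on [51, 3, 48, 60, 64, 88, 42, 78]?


Algorithm: bubble sort (with early termination)
Input: [51, 3, 48, 60, 64, 88, 42, 78]
Sorted: [3, 42, 48, 51, 60, 64, 78, 88]

27


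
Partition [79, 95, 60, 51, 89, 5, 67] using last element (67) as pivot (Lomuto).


Pivot: 67
  60 <= 67: swap -> [60, 95, 79, 51, 89, 5, 67]
  51 <= 67: swap -> [60, 51, 79, 95, 89, 5, 67]
  5 <= 67: swap -> [60, 51, 5, 95, 89, 79, 67]
Place pivot at 3: [60, 51, 5, 67, 89, 79, 95]

Partitioned: [60, 51, 5, 67, 89, 79, 95]


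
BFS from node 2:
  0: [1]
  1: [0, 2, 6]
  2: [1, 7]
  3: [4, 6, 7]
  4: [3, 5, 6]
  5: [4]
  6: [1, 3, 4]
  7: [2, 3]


Visit 2, enqueue [1, 7]
Visit 1, enqueue [0, 6]
Visit 7, enqueue [3]
Visit 0, enqueue []
Visit 6, enqueue [4]
Visit 3, enqueue []
Visit 4, enqueue [5]
Visit 5, enqueue []

BFS order: [2, 1, 7, 0, 6, 3, 4, 5]


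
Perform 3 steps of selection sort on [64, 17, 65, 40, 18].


Initial: [64, 17, 65, 40, 18]
Step 1: min=17 at 1
  Swap: [17, 64, 65, 40, 18]
Step 2: min=18 at 4
  Swap: [17, 18, 65, 40, 64]
Step 3: min=40 at 3
  Swap: [17, 18, 40, 65, 64]

After 3 steps: [17, 18, 40, 65, 64]


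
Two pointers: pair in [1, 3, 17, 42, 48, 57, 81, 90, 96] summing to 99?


lo=0(1)+hi=8(96)=97
lo=1(3)+hi=8(96)=99

Yes: 3+96=99


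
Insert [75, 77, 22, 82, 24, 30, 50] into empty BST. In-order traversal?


Insert 75: root
Insert 77: R from 75
Insert 22: L from 75
Insert 82: R from 75 -> R from 77
Insert 24: L from 75 -> R from 22
Insert 30: L from 75 -> R from 22 -> R from 24
Insert 50: L from 75 -> R from 22 -> R from 24 -> R from 30

In-order: [22, 24, 30, 50, 75, 77, 82]


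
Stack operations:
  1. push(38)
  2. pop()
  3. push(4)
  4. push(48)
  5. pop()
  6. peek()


push(38) -> [38]
pop()->38, []
push(4) -> [4]
push(48) -> [4, 48]
pop()->48, [4]
peek()->4

Final stack: [4]


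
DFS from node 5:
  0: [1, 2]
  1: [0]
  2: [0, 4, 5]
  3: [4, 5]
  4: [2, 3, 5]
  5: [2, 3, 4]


Visit 5, push [4, 3, 2]
Visit 2, push [4, 0]
Visit 0, push [1]
Visit 1, push []
Visit 4, push [3]
Visit 3, push []

DFS order: [5, 2, 0, 1, 4, 3]


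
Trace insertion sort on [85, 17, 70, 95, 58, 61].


Initial: [85, 17, 70, 95, 58, 61]
Insert 17: [17, 85, 70, 95, 58, 61]
Insert 70: [17, 70, 85, 95, 58, 61]
Insert 95: [17, 70, 85, 95, 58, 61]
Insert 58: [17, 58, 70, 85, 95, 61]
Insert 61: [17, 58, 61, 70, 85, 95]

Sorted: [17, 58, 61, 70, 85, 95]


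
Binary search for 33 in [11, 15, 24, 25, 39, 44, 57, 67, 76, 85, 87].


Step 1: lo=0, hi=10, mid=5, val=44
Step 2: lo=0, hi=4, mid=2, val=24
Step 3: lo=3, hi=4, mid=3, val=25
Step 4: lo=4, hi=4, mid=4, val=39

Not found


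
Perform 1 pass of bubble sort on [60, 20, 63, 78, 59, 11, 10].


Initial: [60, 20, 63, 78, 59, 11, 10]
Pass 1: [20, 60, 63, 59, 11, 10, 78] (4 swaps)

After 1 pass: [20, 60, 63, 59, 11, 10, 78]


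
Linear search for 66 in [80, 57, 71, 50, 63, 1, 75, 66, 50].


i=0: 80!=66
i=1: 57!=66
i=2: 71!=66
i=3: 50!=66
i=4: 63!=66
i=5: 1!=66
i=6: 75!=66
i=7: 66==66 found!

Found at 7, 8 comps


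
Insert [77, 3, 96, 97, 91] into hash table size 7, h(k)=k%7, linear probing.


Insert 77: h=0 -> slot 0
Insert 3: h=3 -> slot 3
Insert 96: h=5 -> slot 5
Insert 97: h=6 -> slot 6
Insert 91: h=0, 1 probes -> slot 1

Table: [77, 91, None, 3, None, 96, 97]


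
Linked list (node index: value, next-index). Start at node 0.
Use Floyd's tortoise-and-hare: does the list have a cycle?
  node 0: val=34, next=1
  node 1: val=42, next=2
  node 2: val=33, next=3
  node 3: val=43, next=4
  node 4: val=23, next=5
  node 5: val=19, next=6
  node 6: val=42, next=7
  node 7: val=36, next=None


Floyd's tortoise (slow, +1) and hare (fast, +2):
  init: slow=0, fast=0
  step 1: slow=1, fast=2
  step 2: slow=2, fast=4
  step 3: slow=3, fast=6
  step 4: fast 6->7->None, no cycle

Cycle: no


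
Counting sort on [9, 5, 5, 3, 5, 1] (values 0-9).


Input: [9, 5, 5, 3, 5, 1]
Counts: [0, 1, 0, 1, 0, 3, 0, 0, 0, 1]

Sorted: [1, 3, 5, 5, 5, 9]


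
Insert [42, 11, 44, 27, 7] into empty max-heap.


Insert 42: [42]
Insert 11: [42, 11]
Insert 44: [44, 11, 42]
Insert 27: [44, 27, 42, 11]
Insert 7: [44, 27, 42, 11, 7]

Final heap: [44, 27, 42, 11, 7]


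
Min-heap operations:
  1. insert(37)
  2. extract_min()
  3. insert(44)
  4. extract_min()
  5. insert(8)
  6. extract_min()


insert(37) -> [37]
extract_min()->37, []
insert(44) -> [44]
extract_min()->44, []
insert(8) -> [8]
extract_min()->8, []

Final heap: []


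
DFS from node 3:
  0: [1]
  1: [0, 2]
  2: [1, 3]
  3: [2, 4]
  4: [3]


Visit 3, push [4, 2]
Visit 2, push [1]
Visit 1, push [0]
Visit 0, push []
Visit 4, push []

DFS order: [3, 2, 1, 0, 4]


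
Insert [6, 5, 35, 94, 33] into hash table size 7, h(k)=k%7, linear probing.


Insert 6: h=6 -> slot 6
Insert 5: h=5 -> slot 5
Insert 35: h=0 -> slot 0
Insert 94: h=3 -> slot 3
Insert 33: h=5, 3 probes -> slot 1

Table: [35, 33, None, 94, None, 5, 6]


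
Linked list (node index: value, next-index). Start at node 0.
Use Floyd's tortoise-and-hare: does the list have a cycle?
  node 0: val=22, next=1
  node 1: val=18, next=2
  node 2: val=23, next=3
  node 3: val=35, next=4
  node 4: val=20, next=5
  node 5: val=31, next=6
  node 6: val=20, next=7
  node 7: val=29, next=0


Floyd's tortoise (slow, +1) and hare (fast, +2):
  init: slow=0, fast=0
  step 1: slow=1, fast=2
  step 2: slow=2, fast=4
  step 3: slow=3, fast=6
  step 4: slow=4, fast=0
  step 5: slow=5, fast=2
  step 6: slow=6, fast=4
  step 7: slow=7, fast=6
  step 8: slow=0, fast=0
  slow == fast at node 0: cycle detected

Cycle: yes


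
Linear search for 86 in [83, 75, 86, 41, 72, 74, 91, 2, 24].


i=0: 83!=86
i=1: 75!=86
i=2: 86==86 found!

Found at 2, 3 comps


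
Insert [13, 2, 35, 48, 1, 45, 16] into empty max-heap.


Insert 13: [13]
Insert 2: [13, 2]
Insert 35: [35, 2, 13]
Insert 48: [48, 35, 13, 2]
Insert 1: [48, 35, 13, 2, 1]
Insert 45: [48, 35, 45, 2, 1, 13]
Insert 16: [48, 35, 45, 2, 1, 13, 16]

Final heap: [48, 35, 45, 2, 1, 13, 16]


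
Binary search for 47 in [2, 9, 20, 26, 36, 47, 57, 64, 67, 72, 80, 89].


Step 1: lo=0, hi=11, mid=5, val=47

Found at index 5


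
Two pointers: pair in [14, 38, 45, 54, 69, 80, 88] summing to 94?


lo=0(14)+hi=6(88)=102
lo=0(14)+hi=5(80)=94

Yes: 14+80=94


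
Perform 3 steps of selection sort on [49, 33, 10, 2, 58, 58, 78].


Initial: [49, 33, 10, 2, 58, 58, 78]
Step 1: min=2 at 3
  Swap: [2, 33, 10, 49, 58, 58, 78]
Step 2: min=10 at 2
  Swap: [2, 10, 33, 49, 58, 58, 78]
Step 3: min=33 at 2
  Swap: [2, 10, 33, 49, 58, 58, 78]

After 3 steps: [2, 10, 33, 49, 58, 58, 78]


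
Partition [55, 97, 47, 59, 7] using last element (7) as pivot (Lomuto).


Pivot: 7
Place pivot at 0: [7, 97, 47, 59, 55]

Partitioned: [7, 97, 47, 59, 55]


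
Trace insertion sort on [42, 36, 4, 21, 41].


Initial: [42, 36, 4, 21, 41]
Insert 36: [36, 42, 4, 21, 41]
Insert 4: [4, 36, 42, 21, 41]
Insert 21: [4, 21, 36, 42, 41]
Insert 41: [4, 21, 36, 41, 42]

Sorted: [4, 21, 36, 41, 42]


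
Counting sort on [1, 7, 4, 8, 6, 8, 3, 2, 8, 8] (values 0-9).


Input: [1, 7, 4, 8, 6, 8, 3, 2, 8, 8]
Counts: [0, 1, 1, 1, 1, 0, 1, 1, 4, 0]

Sorted: [1, 2, 3, 4, 6, 7, 8, 8, 8, 8]


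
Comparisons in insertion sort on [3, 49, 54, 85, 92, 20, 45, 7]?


Algorithm: insertion sort
Input: [3, 49, 54, 85, 92, 20, 45, 7]
Sorted: [3, 7, 20, 45, 49, 54, 85, 92]

21


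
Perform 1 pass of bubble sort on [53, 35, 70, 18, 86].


Initial: [53, 35, 70, 18, 86]
Pass 1: [35, 53, 18, 70, 86] (2 swaps)

After 1 pass: [35, 53, 18, 70, 86]


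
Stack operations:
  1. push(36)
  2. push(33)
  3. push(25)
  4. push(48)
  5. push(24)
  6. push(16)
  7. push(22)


push(36) -> [36]
push(33) -> [36, 33]
push(25) -> [36, 33, 25]
push(48) -> [36, 33, 25, 48]
push(24) -> [36, 33, 25, 48, 24]
push(16) -> [36, 33, 25, 48, 24, 16]
push(22) -> [36, 33, 25, 48, 24, 16, 22]

Final stack: [36, 33, 25, 48, 24, 16, 22]


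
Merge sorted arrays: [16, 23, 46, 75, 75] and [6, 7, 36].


Take 6 from B
Take 7 from B
Take 16 from A
Take 23 from A
Take 36 from B

Merged: [6, 7, 16, 23, 36, 46, 75, 75]


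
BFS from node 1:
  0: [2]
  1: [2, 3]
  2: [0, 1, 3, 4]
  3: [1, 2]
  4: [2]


Visit 1, enqueue [2, 3]
Visit 2, enqueue [0, 4]
Visit 3, enqueue []
Visit 0, enqueue []
Visit 4, enqueue []

BFS order: [1, 2, 3, 0, 4]


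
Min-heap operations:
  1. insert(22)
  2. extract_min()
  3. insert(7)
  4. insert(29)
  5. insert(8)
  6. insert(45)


insert(22) -> [22]
extract_min()->22, []
insert(7) -> [7]
insert(29) -> [7, 29]
insert(8) -> [7, 29, 8]
insert(45) -> [7, 29, 8, 45]

Final heap: [7, 29, 8, 45]


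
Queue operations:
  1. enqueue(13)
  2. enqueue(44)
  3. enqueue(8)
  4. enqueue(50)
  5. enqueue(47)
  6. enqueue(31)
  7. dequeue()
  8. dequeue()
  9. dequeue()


enqueue(13) -> [13]
enqueue(44) -> [13, 44]
enqueue(8) -> [13, 44, 8]
enqueue(50) -> [13, 44, 8, 50]
enqueue(47) -> [13, 44, 8, 50, 47]
enqueue(31) -> [13, 44, 8, 50, 47, 31]
dequeue()->13, [44, 8, 50, 47, 31]
dequeue()->44, [8, 50, 47, 31]
dequeue()->8, [50, 47, 31]

Final queue: [50, 47, 31]


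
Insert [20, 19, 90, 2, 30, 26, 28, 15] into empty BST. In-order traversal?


Insert 20: root
Insert 19: L from 20
Insert 90: R from 20
Insert 2: L from 20 -> L from 19
Insert 30: R from 20 -> L from 90
Insert 26: R from 20 -> L from 90 -> L from 30
Insert 28: R from 20 -> L from 90 -> L from 30 -> R from 26
Insert 15: L from 20 -> L from 19 -> R from 2

In-order: [2, 15, 19, 20, 26, 28, 30, 90]


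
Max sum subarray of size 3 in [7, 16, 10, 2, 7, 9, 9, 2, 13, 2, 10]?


[0:3]: 33
[1:4]: 28
[2:5]: 19
[3:6]: 18
[4:7]: 25
[5:8]: 20
[6:9]: 24
[7:10]: 17
[8:11]: 25

Max: 33 at [0:3]


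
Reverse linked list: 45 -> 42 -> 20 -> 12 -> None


Step 1: curr=45, set curr.next=prev(None) | reversed so far: 45
Step 2: curr=42, set curr.next=prev(45) | reversed so far: 42 -> 45
Step 3: curr=20, set curr.next=prev(42) | reversed so far: 20 -> 42 -> 45
Step 4: curr=12, set curr.next=prev(20) | reversed so far: 12 -> 20 -> 42 -> 45

12 -> 20 -> 42 -> 45 -> None


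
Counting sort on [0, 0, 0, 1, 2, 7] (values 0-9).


Input: [0, 0, 0, 1, 2, 7]
Counts: [3, 1, 1, 0, 0, 0, 0, 1, 0, 0]

Sorted: [0, 0, 0, 1, 2, 7]


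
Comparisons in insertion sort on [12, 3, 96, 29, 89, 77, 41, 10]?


Algorithm: insertion sort
Input: [12, 3, 96, 29, 89, 77, 41, 10]
Sorted: [3, 10, 12, 29, 41, 77, 89, 96]

20


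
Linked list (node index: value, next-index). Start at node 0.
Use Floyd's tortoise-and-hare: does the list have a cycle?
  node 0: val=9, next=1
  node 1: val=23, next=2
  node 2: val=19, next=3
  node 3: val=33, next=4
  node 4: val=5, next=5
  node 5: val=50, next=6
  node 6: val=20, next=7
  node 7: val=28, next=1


Floyd's tortoise (slow, +1) and hare (fast, +2):
  init: slow=0, fast=0
  step 1: slow=1, fast=2
  step 2: slow=2, fast=4
  step 3: slow=3, fast=6
  step 4: slow=4, fast=1
  step 5: slow=5, fast=3
  step 6: slow=6, fast=5
  step 7: slow=7, fast=7
  slow == fast at node 7: cycle detected

Cycle: yes


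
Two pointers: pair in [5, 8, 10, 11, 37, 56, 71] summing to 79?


lo=0(5)+hi=6(71)=76
lo=1(8)+hi=6(71)=79

Yes: 8+71=79


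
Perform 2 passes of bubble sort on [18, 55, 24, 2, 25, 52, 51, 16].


Initial: [18, 55, 24, 2, 25, 52, 51, 16]
Pass 1: [18, 24, 2, 25, 52, 51, 16, 55] (6 swaps)
Pass 2: [18, 2, 24, 25, 51, 16, 52, 55] (3 swaps)

After 2 passes: [18, 2, 24, 25, 51, 16, 52, 55]


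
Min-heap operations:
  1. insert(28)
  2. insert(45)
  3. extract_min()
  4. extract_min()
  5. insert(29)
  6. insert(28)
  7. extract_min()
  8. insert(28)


insert(28) -> [28]
insert(45) -> [28, 45]
extract_min()->28, [45]
extract_min()->45, []
insert(29) -> [29]
insert(28) -> [28, 29]
extract_min()->28, [29]
insert(28) -> [28, 29]

Final heap: [28, 29]


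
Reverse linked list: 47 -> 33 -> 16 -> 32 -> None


Step 1: curr=47, set curr.next=prev(None) | reversed so far: 47
Step 2: curr=33, set curr.next=prev(47) | reversed so far: 33 -> 47
Step 3: curr=16, set curr.next=prev(33) | reversed so far: 16 -> 33 -> 47
Step 4: curr=32, set curr.next=prev(16) | reversed so far: 32 -> 16 -> 33 -> 47

32 -> 16 -> 33 -> 47 -> None


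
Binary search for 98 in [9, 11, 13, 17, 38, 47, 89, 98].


Step 1: lo=0, hi=7, mid=3, val=17
Step 2: lo=4, hi=7, mid=5, val=47
Step 3: lo=6, hi=7, mid=6, val=89
Step 4: lo=7, hi=7, mid=7, val=98

Found at index 7


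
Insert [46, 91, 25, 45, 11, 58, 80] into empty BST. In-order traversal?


Insert 46: root
Insert 91: R from 46
Insert 25: L from 46
Insert 45: L from 46 -> R from 25
Insert 11: L from 46 -> L from 25
Insert 58: R from 46 -> L from 91
Insert 80: R from 46 -> L from 91 -> R from 58

In-order: [11, 25, 45, 46, 58, 80, 91]


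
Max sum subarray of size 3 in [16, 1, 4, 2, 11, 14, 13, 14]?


[0:3]: 21
[1:4]: 7
[2:5]: 17
[3:6]: 27
[4:7]: 38
[5:8]: 41

Max: 41 at [5:8]


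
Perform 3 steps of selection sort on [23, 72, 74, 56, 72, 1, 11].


Initial: [23, 72, 74, 56, 72, 1, 11]
Step 1: min=1 at 5
  Swap: [1, 72, 74, 56, 72, 23, 11]
Step 2: min=11 at 6
  Swap: [1, 11, 74, 56, 72, 23, 72]
Step 3: min=23 at 5
  Swap: [1, 11, 23, 56, 72, 74, 72]

After 3 steps: [1, 11, 23, 56, 72, 74, 72]


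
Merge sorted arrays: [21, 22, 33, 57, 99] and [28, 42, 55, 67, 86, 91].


Take 21 from A
Take 22 from A
Take 28 from B
Take 33 from A
Take 42 from B
Take 55 from B
Take 57 from A
Take 67 from B
Take 86 from B
Take 91 from B

Merged: [21, 22, 28, 33, 42, 55, 57, 67, 86, 91, 99]


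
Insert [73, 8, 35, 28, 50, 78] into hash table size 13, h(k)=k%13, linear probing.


Insert 73: h=8 -> slot 8
Insert 8: h=8, 1 probes -> slot 9
Insert 35: h=9, 1 probes -> slot 10
Insert 28: h=2 -> slot 2
Insert 50: h=11 -> slot 11
Insert 78: h=0 -> slot 0

Table: [78, None, 28, None, None, None, None, None, 73, 8, 35, 50, None]


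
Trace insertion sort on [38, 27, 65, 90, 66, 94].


Initial: [38, 27, 65, 90, 66, 94]
Insert 27: [27, 38, 65, 90, 66, 94]
Insert 65: [27, 38, 65, 90, 66, 94]
Insert 90: [27, 38, 65, 90, 66, 94]
Insert 66: [27, 38, 65, 66, 90, 94]
Insert 94: [27, 38, 65, 66, 90, 94]

Sorted: [27, 38, 65, 66, 90, 94]


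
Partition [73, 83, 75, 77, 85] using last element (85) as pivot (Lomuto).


Pivot: 85
  73 <= 85: advance i (no swap)
  83 <= 85: advance i (no swap)
  75 <= 85: advance i (no swap)
  77 <= 85: advance i (no swap)
Place pivot at 4: [73, 83, 75, 77, 85]

Partitioned: [73, 83, 75, 77, 85]


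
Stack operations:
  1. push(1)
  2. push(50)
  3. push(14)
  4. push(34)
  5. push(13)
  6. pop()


push(1) -> [1]
push(50) -> [1, 50]
push(14) -> [1, 50, 14]
push(34) -> [1, 50, 14, 34]
push(13) -> [1, 50, 14, 34, 13]
pop()->13, [1, 50, 14, 34]

Final stack: [1, 50, 14, 34]


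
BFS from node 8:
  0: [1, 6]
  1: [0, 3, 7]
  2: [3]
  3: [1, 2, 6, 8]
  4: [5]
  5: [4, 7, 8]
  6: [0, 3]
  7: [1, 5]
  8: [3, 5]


Visit 8, enqueue [3, 5]
Visit 3, enqueue [1, 2, 6]
Visit 5, enqueue [4, 7]
Visit 1, enqueue [0]
Visit 2, enqueue []
Visit 6, enqueue []
Visit 4, enqueue []
Visit 7, enqueue []
Visit 0, enqueue []

BFS order: [8, 3, 5, 1, 2, 6, 4, 7, 0]


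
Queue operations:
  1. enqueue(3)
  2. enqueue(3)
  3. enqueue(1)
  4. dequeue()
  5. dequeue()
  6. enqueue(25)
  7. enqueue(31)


enqueue(3) -> [3]
enqueue(3) -> [3, 3]
enqueue(1) -> [3, 3, 1]
dequeue()->3, [3, 1]
dequeue()->3, [1]
enqueue(25) -> [1, 25]
enqueue(31) -> [1, 25, 31]

Final queue: [1, 25, 31]


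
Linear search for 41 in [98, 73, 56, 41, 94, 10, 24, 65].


i=0: 98!=41
i=1: 73!=41
i=2: 56!=41
i=3: 41==41 found!

Found at 3, 4 comps


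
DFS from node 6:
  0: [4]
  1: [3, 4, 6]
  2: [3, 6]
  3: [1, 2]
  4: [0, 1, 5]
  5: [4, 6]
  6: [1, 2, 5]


Visit 6, push [5, 2, 1]
Visit 1, push [4, 3]
Visit 3, push [2]
Visit 2, push []
Visit 4, push [5, 0]
Visit 0, push []
Visit 5, push []

DFS order: [6, 1, 3, 2, 4, 0, 5]


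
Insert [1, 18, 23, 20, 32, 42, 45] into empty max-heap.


Insert 1: [1]
Insert 18: [18, 1]
Insert 23: [23, 1, 18]
Insert 20: [23, 20, 18, 1]
Insert 32: [32, 23, 18, 1, 20]
Insert 42: [42, 23, 32, 1, 20, 18]
Insert 45: [45, 23, 42, 1, 20, 18, 32]

Final heap: [45, 23, 42, 1, 20, 18, 32]


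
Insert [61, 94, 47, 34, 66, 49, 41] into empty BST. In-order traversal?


Insert 61: root
Insert 94: R from 61
Insert 47: L from 61
Insert 34: L from 61 -> L from 47
Insert 66: R from 61 -> L from 94
Insert 49: L from 61 -> R from 47
Insert 41: L from 61 -> L from 47 -> R from 34

In-order: [34, 41, 47, 49, 61, 66, 94]


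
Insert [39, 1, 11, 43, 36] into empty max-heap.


Insert 39: [39]
Insert 1: [39, 1]
Insert 11: [39, 1, 11]
Insert 43: [43, 39, 11, 1]
Insert 36: [43, 39, 11, 1, 36]

Final heap: [43, 39, 11, 1, 36]


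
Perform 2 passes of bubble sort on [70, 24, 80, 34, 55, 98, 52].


Initial: [70, 24, 80, 34, 55, 98, 52]
Pass 1: [24, 70, 34, 55, 80, 52, 98] (4 swaps)
Pass 2: [24, 34, 55, 70, 52, 80, 98] (3 swaps)

After 2 passes: [24, 34, 55, 70, 52, 80, 98]


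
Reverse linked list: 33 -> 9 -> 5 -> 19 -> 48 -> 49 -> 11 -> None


Step 1: curr=33, set curr.next=prev(None) | reversed so far: 33
Step 2: curr=9, set curr.next=prev(33) | reversed so far: 9 -> 33
Step 3: curr=5, set curr.next=prev(9) | reversed so far: 5 -> 9 -> 33
Step 4: curr=19, set curr.next=prev(5) | reversed so far: 19 -> 5 -> 9 -> 33
Step 5: curr=48, set curr.next=prev(19) | reversed so far: 48 -> 19 -> 5 -> 9 -> 33
Step 6: curr=49, set curr.next=prev(48) | reversed so far: 49 -> 48 -> 19 -> 5 -> 9 -> 33
Step 7: curr=11, set curr.next=prev(49) | reversed so far: 11 -> 49 -> 48 -> 19 -> 5 -> 9 -> 33

11 -> 49 -> 48 -> 19 -> 5 -> 9 -> 33 -> None


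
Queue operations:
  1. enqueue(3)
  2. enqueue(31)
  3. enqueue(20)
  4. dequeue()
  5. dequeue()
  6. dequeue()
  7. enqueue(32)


enqueue(3) -> [3]
enqueue(31) -> [3, 31]
enqueue(20) -> [3, 31, 20]
dequeue()->3, [31, 20]
dequeue()->31, [20]
dequeue()->20, []
enqueue(32) -> [32]

Final queue: [32]


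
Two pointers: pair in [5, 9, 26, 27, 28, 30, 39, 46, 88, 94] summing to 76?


lo=0(5)+hi=9(94)=99
lo=0(5)+hi=8(88)=93
lo=0(5)+hi=7(46)=51
lo=1(9)+hi=7(46)=55
lo=2(26)+hi=7(46)=72
lo=3(27)+hi=7(46)=73
lo=4(28)+hi=7(46)=74
lo=5(30)+hi=7(46)=76

Yes: 30+46=76


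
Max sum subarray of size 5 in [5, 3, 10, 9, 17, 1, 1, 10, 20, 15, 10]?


[0:5]: 44
[1:6]: 40
[2:7]: 38
[3:8]: 38
[4:9]: 49
[5:10]: 47
[6:11]: 56

Max: 56 at [6:11]


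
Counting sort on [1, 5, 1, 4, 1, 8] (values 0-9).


Input: [1, 5, 1, 4, 1, 8]
Counts: [0, 3, 0, 0, 1, 1, 0, 0, 1, 0]

Sorted: [1, 1, 1, 4, 5, 8]


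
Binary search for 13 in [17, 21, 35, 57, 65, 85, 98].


Step 1: lo=0, hi=6, mid=3, val=57
Step 2: lo=0, hi=2, mid=1, val=21
Step 3: lo=0, hi=0, mid=0, val=17

Not found


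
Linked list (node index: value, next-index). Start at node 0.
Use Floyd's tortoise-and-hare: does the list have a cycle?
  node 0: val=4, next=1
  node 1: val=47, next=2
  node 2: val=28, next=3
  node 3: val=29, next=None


Floyd's tortoise (slow, +1) and hare (fast, +2):
  init: slow=0, fast=0
  step 1: slow=1, fast=2
  step 2: fast 2->3->None, no cycle

Cycle: no


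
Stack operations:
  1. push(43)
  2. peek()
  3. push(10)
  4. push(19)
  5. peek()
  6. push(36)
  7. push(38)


push(43) -> [43]
peek()->43
push(10) -> [43, 10]
push(19) -> [43, 10, 19]
peek()->19
push(36) -> [43, 10, 19, 36]
push(38) -> [43, 10, 19, 36, 38]

Final stack: [43, 10, 19, 36, 38]


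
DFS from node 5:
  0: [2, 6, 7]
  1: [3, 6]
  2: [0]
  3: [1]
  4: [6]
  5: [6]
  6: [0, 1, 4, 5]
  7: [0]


Visit 5, push [6]
Visit 6, push [4, 1, 0]
Visit 0, push [7, 2]
Visit 2, push []
Visit 7, push []
Visit 1, push [3]
Visit 3, push []
Visit 4, push []

DFS order: [5, 6, 0, 2, 7, 1, 3, 4]


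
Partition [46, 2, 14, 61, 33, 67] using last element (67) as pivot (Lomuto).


Pivot: 67
  46 <= 67: advance i (no swap)
  2 <= 67: advance i (no swap)
  14 <= 67: advance i (no swap)
  61 <= 67: advance i (no swap)
  33 <= 67: advance i (no swap)
Place pivot at 5: [46, 2, 14, 61, 33, 67]

Partitioned: [46, 2, 14, 61, 33, 67]


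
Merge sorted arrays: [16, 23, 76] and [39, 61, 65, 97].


Take 16 from A
Take 23 from A
Take 39 from B
Take 61 from B
Take 65 from B
Take 76 from A

Merged: [16, 23, 39, 61, 65, 76, 97]


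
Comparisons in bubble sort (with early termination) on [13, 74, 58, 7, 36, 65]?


Algorithm: bubble sort (with early termination)
Input: [13, 74, 58, 7, 36, 65]
Sorted: [7, 13, 36, 58, 65, 74]

14


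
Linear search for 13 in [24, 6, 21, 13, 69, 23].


i=0: 24!=13
i=1: 6!=13
i=2: 21!=13
i=3: 13==13 found!

Found at 3, 4 comps


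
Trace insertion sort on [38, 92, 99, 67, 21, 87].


Initial: [38, 92, 99, 67, 21, 87]
Insert 92: [38, 92, 99, 67, 21, 87]
Insert 99: [38, 92, 99, 67, 21, 87]
Insert 67: [38, 67, 92, 99, 21, 87]
Insert 21: [21, 38, 67, 92, 99, 87]
Insert 87: [21, 38, 67, 87, 92, 99]

Sorted: [21, 38, 67, 87, 92, 99]


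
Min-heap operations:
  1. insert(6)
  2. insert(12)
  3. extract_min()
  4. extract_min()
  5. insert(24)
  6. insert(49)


insert(6) -> [6]
insert(12) -> [6, 12]
extract_min()->6, [12]
extract_min()->12, []
insert(24) -> [24]
insert(49) -> [24, 49]

Final heap: [24, 49]


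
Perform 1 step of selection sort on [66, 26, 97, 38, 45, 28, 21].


Initial: [66, 26, 97, 38, 45, 28, 21]
Step 1: min=21 at 6
  Swap: [21, 26, 97, 38, 45, 28, 66]

After 1 step: [21, 26, 97, 38, 45, 28, 66]


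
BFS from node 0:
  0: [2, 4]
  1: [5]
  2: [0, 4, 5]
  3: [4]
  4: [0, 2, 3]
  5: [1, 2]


Visit 0, enqueue [2, 4]
Visit 2, enqueue [5]
Visit 4, enqueue [3]
Visit 5, enqueue [1]
Visit 3, enqueue []
Visit 1, enqueue []

BFS order: [0, 2, 4, 5, 3, 1]


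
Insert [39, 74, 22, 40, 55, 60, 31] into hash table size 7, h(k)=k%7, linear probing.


Insert 39: h=4 -> slot 4
Insert 74: h=4, 1 probes -> slot 5
Insert 22: h=1 -> slot 1
Insert 40: h=5, 1 probes -> slot 6
Insert 55: h=6, 1 probes -> slot 0
Insert 60: h=4, 5 probes -> slot 2
Insert 31: h=3 -> slot 3

Table: [55, 22, 60, 31, 39, 74, 40]


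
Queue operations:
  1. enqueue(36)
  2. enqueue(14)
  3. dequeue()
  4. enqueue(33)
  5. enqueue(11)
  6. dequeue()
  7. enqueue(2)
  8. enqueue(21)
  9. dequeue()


enqueue(36) -> [36]
enqueue(14) -> [36, 14]
dequeue()->36, [14]
enqueue(33) -> [14, 33]
enqueue(11) -> [14, 33, 11]
dequeue()->14, [33, 11]
enqueue(2) -> [33, 11, 2]
enqueue(21) -> [33, 11, 2, 21]
dequeue()->33, [11, 2, 21]

Final queue: [11, 2, 21]


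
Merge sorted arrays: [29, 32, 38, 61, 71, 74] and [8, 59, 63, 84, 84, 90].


Take 8 from B
Take 29 from A
Take 32 from A
Take 38 from A
Take 59 from B
Take 61 from A
Take 63 from B
Take 71 from A
Take 74 from A

Merged: [8, 29, 32, 38, 59, 61, 63, 71, 74, 84, 84, 90]


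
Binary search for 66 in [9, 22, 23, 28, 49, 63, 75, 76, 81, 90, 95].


Step 1: lo=0, hi=10, mid=5, val=63
Step 2: lo=6, hi=10, mid=8, val=81
Step 3: lo=6, hi=7, mid=6, val=75

Not found


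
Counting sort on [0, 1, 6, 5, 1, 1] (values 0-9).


Input: [0, 1, 6, 5, 1, 1]
Counts: [1, 3, 0, 0, 0, 1, 1, 0, 0, 0]

Sorted: [0, 1, 1, 1, 5, 6]


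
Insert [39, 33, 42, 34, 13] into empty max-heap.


Insert 39: [39]
Insert 33: [39, 33]
Insert 42: [42, 33, 39]
Insert 34: [42, 34, 39, 33]
Insert 13: [42, 34, 39, 33, 13]

Final heap: [42, 34, 39, 33, 13]


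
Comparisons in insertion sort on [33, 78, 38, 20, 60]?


Algorithm: insertion sort
Input: [33, 78, 38, 20, 60]
Sorted: [20, 33, 38, 60, 78]

8


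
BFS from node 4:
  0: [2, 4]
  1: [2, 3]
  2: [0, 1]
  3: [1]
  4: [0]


Visit 4, enqueue [0]
Visit 0, enqueue [2]
Visit 2, enqueue [1]
Visit 1, enqueue [3]
Visit 3, enqueue []

BFS order: [4, 0, 2, 1, 3]


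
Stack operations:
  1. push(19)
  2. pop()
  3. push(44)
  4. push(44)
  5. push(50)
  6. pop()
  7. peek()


push(19) -> [19]
pop()->19, []
push(44) -> [44]
push(44) -> [44, 44]
push(50) -> [44, 44, 50]
pop()->50, [44, 44]
peek()->44

Final stack: [44, 44]


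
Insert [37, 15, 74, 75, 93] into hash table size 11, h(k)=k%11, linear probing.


Insert 37: h=4 -> slot 4
Insert 15: h=4, 1 probes -> slot 5
Insert 74: h=8 -> slot 8
Insert 75: h=9 -> slot 9
Insert 93: h=5, 1 probes -> slot 6

Table: [None, None, None, None, 37, 15, 93, None, 74, 75, None]


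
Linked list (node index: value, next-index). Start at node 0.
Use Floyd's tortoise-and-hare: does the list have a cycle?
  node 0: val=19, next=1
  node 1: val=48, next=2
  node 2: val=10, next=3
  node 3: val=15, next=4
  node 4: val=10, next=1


Floyd's tortoise (slow, +1) and hare (fast, +2):
  init: slow=0, fast=0
  step 1: slow=1, fast=2
  step 2: slow=2, fast=4
  step 3: slow=3, fast=2
  step 4: slow=4, fast=4
  slow == fast at node 4: cycle detected

Cycle: yes


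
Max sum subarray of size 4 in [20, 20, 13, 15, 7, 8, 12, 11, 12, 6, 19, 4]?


[0:4]: 68
[1:5]: 55
[2:6]: 43
[3:7]: 42
[4:8]: 38
[5:9]: 43
[6:10]: 41
[7:11]: 48
[8:12]: 41

Max: 68 at [0:4]


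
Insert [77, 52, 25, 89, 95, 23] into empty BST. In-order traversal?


Insert 77: root
Insert 52: L from 77
Insert 25: L from 77 -> L from 52
Insert 89: R from 77
Insert 95: R from 77 -> R from 89
Insert 23: L from 77 -> L from 52 -> L from 25

In-order: [23, 25, 52, 77, 89, 95]


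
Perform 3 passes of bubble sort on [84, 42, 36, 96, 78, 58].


Initial: [84, 42, 36, 96, 78, 58]
Pass 1: [42, 36, 84, 78, 58, 96] (4 swaps)
Pass 2: [36, 42, 78, 58, 84, 96] (3 swaps)
Pass 3: [36, 42, 58, 78, 84, 96] (1 swaps)

After 3 passes: [36, 42, 58, 78, 84, 96]


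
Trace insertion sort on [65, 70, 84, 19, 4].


Initial: [65, 70, 84, 19, 4]
Insert 70: [65, 70, 84, 19, 4]
Insert 84: [65, 70, 84, 19, 4]
Insert 19: [19, 65, 70, 84, 4]
Insert 4: [4, 19, 65, 70, 84]

Sorted: [4, 19, 65, 70, 84]


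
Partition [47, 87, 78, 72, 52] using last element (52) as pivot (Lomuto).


Pivot: 52
  47 <= 52: advance i (no swap)
Place pivot at 1: [47, 52, 78, 72, 87]

Partitioned: [47, 52, 78, 72, 87]


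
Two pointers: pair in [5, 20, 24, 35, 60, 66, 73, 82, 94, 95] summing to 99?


lo=0(5)+hi=9(95)=100
lo=0(5)+hi=8(94)=99

Yes: 5+94=99


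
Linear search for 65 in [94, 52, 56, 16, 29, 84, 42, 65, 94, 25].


i=0: 94!=65
i=1: 52!=65
i=2: 56!=65
i=3: 16!=65
i=4: 29!=65
i=5: 84!=65
i=6: 42!=65
i=7: 65==65 found!

Found at 7, 8 comps


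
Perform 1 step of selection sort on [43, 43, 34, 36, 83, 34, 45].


Initial: [43, 43, 34, 36, 83, 34, 45]
Step 1: min=34 at 2
  Swap: [34, 43, 43, 36, 83, 34, 45]

After 1 step: [34, 43, 43, 36, 83, 34, 45]


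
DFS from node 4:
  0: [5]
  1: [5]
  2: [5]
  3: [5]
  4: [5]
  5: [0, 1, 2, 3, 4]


Visit 4, push [5]
Visit 5, push [3, 2, 1, 0]
Visit 0, push []
Visit 1, push []
Visit 2, push []
Visit 3, push []

DFS order: [4, 5, 0, 1, 2, 3]


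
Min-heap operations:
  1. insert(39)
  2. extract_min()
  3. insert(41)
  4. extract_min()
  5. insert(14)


insert(39) -> [39]
extract_min()->39, []
insert(41) -> [41]
extract_min()->41, []
insert(14) -> [14]

Final heap: [14]


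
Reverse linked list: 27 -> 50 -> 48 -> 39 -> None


Step 1: curr=27, set curr.next=prev(None) | reversed so far: 27
Step 2: curr=50, set curr.next=prev(27) | reversed so far: 50 -> 27
Step 3: curr=48, set curr.next=prev(50) | reversed so far: 48 -> 50 -> 27
Step 4: curr=39, set curr.next=prev(48) | reversed so far: 39 -> 48 -> 50 -> 27

39 -> 48 -> 50 -> 27 -> None


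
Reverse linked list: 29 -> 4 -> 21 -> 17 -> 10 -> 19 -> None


Step 1: curr=29, set curr.next=prev(None) | reversed so far: 29
Step 2: curr=4, set curr.next=prev(29) | reversed so far: 4 -> 29
Step 3: curr=21, set curr.next=prev(4) | reversed so far: 21 -> 4 -> 29
Step 4: curr=17, set curr.next=prev(21) | reversed so far: 17 -> 21 -> 4 -> 29
Step 5: curr=10, set curr.next=prev(17) | reversed so far: 10 -> 17 -> 21 -> 4 -> 29
Step 6: curr=19, set curr.next=prev(10) | reversed so far: 19 -> 10 -> 17 -> 21 -> 4 -> 29

19 -> 10 -> 17 -> 21 -> 4 -> 29 -> None


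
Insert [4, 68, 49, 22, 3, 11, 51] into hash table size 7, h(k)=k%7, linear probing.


Insert 4: h=4 -> slot 4
Insert 68: h=5 -> slot 5
Insert 49: h=0 -> slot 0
Insert 22: h=1 -> slot 1
Insert 3: h=3 -> slot 3
Insert 11: h=4, 2 probes -> slot 6
Insert 51: h=2 -> slot 2

Table: [49, 22, 51, 3, 4, 68, 11]


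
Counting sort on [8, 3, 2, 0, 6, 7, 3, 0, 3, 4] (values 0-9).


Input: [8, 3, 2, 0, 6, 7, 3, 0, 3, 4]
Counts: [2, 0, 1, 3, 1, 0, 1, 1, 1, 0]

Sorted: [0, 0, 2, 3, 3, 3, 4, 6, 7, 8]


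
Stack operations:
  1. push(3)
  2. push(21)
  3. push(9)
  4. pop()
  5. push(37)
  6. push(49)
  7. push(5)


push(3) -> [3]
push(21) -> [3, 21]
push(9) -> [3, 21, 9]
pop()->9, [3, 21]
push(37) -> [3, 21, 37]
push(49) -> [3, 21, 37, 49]
push(5) -> [3, 21, 37, 49, 5]

Final stack: [3, 21, 37, 49, 5]


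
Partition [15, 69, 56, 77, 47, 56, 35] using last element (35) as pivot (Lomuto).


Pivot: 35
  15 <= 35: advance i (no swap)
Place pivot at 1: [15, 35, 56, 77, 47, 56, 69]

Partitioned: [15, 35, 56, 77, 47, 56, 69]


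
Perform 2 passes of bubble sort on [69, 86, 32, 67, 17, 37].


Initial: [69, 86, 32, 67, 17, 37]
Pass 1: [69, 32, 67, 17, 37, 86] (4 swaps)
Pass 2: [32, 67, 17, 37, 69, 86] (4 swaps)

After 2 passes: [32, 67, 17, 37, 69, 86]


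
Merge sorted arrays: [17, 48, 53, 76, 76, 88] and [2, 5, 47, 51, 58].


Take 2 from B
Take 5 from B
Take 17 from A
Take 47 from B
Take 48 from A
Take 51 from B
Take 53 from A
Take 58 from B

Merged: [2, 5, 17, 47, 48, 51, 53, 58, 76, 76, 88]


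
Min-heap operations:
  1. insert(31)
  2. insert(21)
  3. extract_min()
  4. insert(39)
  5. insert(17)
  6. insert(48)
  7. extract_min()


insert(31) -> [31]
insert(21) -> [21, 31]
extract_min()->21, [31]
insert(39) -> [31, 39]
insert(17) -> [17, 39, 31]
insert(48) -> [17, 39, 31, 48]
extract_min()->17, [31, 39, 48]

Final heap: [31, 39, 48]


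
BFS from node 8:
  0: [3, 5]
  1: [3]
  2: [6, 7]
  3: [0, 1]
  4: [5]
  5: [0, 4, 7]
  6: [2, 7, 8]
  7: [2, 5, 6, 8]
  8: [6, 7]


Visit 8, enqueue [6, 7]
Visit 6, enqueue [2]
Visit 7, enqueue [5]
Visit 2, enqueue []
Visit 5, enqueue [0, 4]
Visit 0, enqueue [3]
Visit 4, enqueue []
Visit 3, enqueue [1]
Visit 1, enqueue []

BFS order: [8, 6, 7, 2, 5, 0, 4, 3, 1]


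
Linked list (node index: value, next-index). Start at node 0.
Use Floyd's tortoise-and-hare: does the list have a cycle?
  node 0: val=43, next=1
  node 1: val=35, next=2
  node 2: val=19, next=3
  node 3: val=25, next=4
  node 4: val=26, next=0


Floyd's tortoise (slow, +1) and hare (fast, +2):
  init: slow=0, fast=0
  step 1: slow=1, fast=2
  step 2: slow=2, fast=4
  step 3: slow=3, fast=1
  step 4: slow=4, fast=3
  step 5: slow=0, fast=0
  slow == fast at node 0: cycle detected

Cycle: yes


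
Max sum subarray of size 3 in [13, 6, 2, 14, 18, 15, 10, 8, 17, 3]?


[0:3]: 21
[1:4]: 22
[2:5]: 34
[3:6]: 47
[4:7]: 43
[5:8]: 33
[6:9]: 35
[7:10]: 28

Max: 47 at [3:6]


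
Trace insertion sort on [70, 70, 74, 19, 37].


Initial: [70, 70, 74, 19, 37]
Insert 70: [70, 70, 74, 19, 37]
Insert 74: [70, 70, 74, 19, 37]
Insert 19: [19, 70, 70, 74, 37]
Insert 37: [19, 37, 70, 70, 74]

Sorted: [19, 37, 70, 70, 74]


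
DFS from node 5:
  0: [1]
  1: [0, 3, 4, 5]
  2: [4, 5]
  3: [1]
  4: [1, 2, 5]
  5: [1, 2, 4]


Visit 5, push [4, 2, 1]
Visit 1, push [4, 3, 0]
Visit 0, push []
Visit 3, push []
Visit 4, push [2]
Visit 2, push []

DFS order: [5, 1, 0, 3, 4, 2]


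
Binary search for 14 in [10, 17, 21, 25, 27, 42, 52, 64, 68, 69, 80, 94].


Step 1: lo=0, hi=11, mid=5, val=42
Step 2: lo=0, hi=4, mid=2, val=21
Step 3: lo=0, hi=1, mid=0, val=10
Step 4: lo=1, hi=1, mid=1, val=17

Not found


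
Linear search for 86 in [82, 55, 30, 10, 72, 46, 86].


i=0: 82!=86
i=1: 55!=86
i=2: 30!=86
i=3: 10!=86
i=4: 72!=86
i=5: 46!=86
i=6: 86==86 found!

Found at 6, 7 comps


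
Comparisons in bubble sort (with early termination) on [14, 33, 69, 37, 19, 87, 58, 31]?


Algorithm: bubble sort (with early termination)
Input: [14, 33, 69, 37, 19, 87, 58, 31]
Sorted: [14, 19, 31, 33, 37, 58, 69, 87]

27


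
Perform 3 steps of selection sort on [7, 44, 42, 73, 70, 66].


Initial: [7, 44, 42, 73, 70, 66]
Step 1: min=7 at 0
  Swap: [7, 44, 42, 73, 70, 66]
Step 2: min=42 at 2
  Swap: [7, 42, 44, 73, 70, 66]
Step 3: min=44 at 2
  Swap: [7, 42, 44, 73, 70, 66]

After 3 steps: [7, 42, 44, 73, 70, 66]


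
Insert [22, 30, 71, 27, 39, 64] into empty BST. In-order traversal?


Insert 22: root
Insert 30: R from 22
Insert 71: R from 22 -> R from 30
Insert 27: R from 22 -> L from 30
Insert 39: R from 22 -> R from 30 -> L from 71
Insert 64: R from 22 -> R from 30 -> L from 71 -> R from 39

In-order: [22, 27, 30, 39, 64, 71]


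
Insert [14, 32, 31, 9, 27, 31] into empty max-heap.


Insert 14: [14]
Insert 32: [32, 14]
Insert 31: [32, 14, 31]
Insert 9: [32, 14, 31, 9]
Insert 27: [32, 27, 31, 9, 14]
Insert 31: [32, 27, 31, 9, 14, 31]

Final heap: [32, 27, 31, 9, 14, 31]


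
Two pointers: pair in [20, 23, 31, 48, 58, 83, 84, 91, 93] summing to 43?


lo=0(20)+hi=8(93)=113
lo=0(20)+hi=7(91)=111
lo=0(20)+hi=6(84)=104
lo=0(20)+hi=5(83)=103
lo=0(20)+hi=4(58)=78
lo=0(20)+hi=3(48)=68
lo=0(20)+hi=2(31)=51
lo=0(20)+hi=1(23)=43

Yes: 20+23=43


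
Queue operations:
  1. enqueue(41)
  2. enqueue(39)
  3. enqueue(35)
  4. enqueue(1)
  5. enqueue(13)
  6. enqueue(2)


enqueue(41) -> [41]
enqueue(39) -> [41, 39]
enqueue(35) -> [41, 39, 35]
enqueue(1) -> [41, 39, 35, 1]
enqueue(13) -> [41, 39, 35, 1, 13]
enqueue(2) -> [41, 39, 35, 1, 13, 2]

Final queue: [41, 39, 35, 1, 13, 2]


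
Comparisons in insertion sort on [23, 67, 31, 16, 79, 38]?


Algorithm: insertion sort
Input: [23, 67, 31, 16, 79, 38]
Sorted: [16, 23, 31, 38, 67, 79]

10


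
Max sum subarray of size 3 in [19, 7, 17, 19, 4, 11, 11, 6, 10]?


[0:3]: 43
[1:4]: 43
[2:5]: 40
[3:6]: 34
[4:7]: 26
[5:8]: 28
[6:9]: 27

Max: 43 at [0:3]


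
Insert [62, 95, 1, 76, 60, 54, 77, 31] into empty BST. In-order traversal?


Insert 62: root
Insert 95: R from 62
Insert 1: L from 62
Insert 76: R from 62 -> L from 95
Insert 60: L from 62 -> R from 1
Insert 54: L from 62 -> R from 1 -> L from 60
Insert 77: R from 62 -> L from 95 -> R from 76
Insert 31: L from 62 -> R from 1 -> L from 60 -> L from 54

In-order: [1, 31, 54, 60, 62, 76, 77, 95]


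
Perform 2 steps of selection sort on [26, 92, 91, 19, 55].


Initial: [26, 92, 91, 19, 55]
Step 1: min=19 at 3
  Swap: [19, 92, 91, 26, 55]
Step 2: min=26 at 3
  Swap: [19, 26, 91, 92, 55]

After 2 steps: [19, 26, 91, 92, 55]


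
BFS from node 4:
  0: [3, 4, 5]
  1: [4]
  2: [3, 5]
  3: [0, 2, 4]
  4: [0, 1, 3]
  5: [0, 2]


Visit 4, enqueue [0, 1, 3]
Visit 0, enqueue [5]
Visit 1, enqueue []
Visit 3, enqueue [2]
Visit 5, enqueue []
Visit 2, enqueue []

BFS order: [4, 0, 1, 3, 5, 2]


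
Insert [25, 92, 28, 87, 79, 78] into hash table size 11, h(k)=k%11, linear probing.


Insert 25: h=3 -> slot 3
Insert 92: h=4 -> slot 4
Insert 28: h=6 -> slot 6
Insert 87: h=10 -> slot 10
Insert 79: h=2 -> slot 2
Insert 78: h=1 -> slot 1

Table: [None, 78, 79, 25, 92, None, 28, None, None, None, 87]


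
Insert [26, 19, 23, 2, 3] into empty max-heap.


Insert 26: [26]
Insert 19: [26, 19]
Insert 23: [26, 19, 23]
Insert 2: [26, 19, 23, 2]
Insert 3: [26, 19, 23, 2, 3]

Final heap: [26, 19, 23, 2, 3]


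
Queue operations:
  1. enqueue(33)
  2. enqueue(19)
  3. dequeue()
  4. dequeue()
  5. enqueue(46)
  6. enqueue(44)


enqueue(33) -> [33]
enqueue(19) -> [33, 19]
dequeue()->33, [19]
dequeue()->19, []
enqueue(46) -> [46]
enqueue(44) -> [46, 44]

Final queue: [46, 44]
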